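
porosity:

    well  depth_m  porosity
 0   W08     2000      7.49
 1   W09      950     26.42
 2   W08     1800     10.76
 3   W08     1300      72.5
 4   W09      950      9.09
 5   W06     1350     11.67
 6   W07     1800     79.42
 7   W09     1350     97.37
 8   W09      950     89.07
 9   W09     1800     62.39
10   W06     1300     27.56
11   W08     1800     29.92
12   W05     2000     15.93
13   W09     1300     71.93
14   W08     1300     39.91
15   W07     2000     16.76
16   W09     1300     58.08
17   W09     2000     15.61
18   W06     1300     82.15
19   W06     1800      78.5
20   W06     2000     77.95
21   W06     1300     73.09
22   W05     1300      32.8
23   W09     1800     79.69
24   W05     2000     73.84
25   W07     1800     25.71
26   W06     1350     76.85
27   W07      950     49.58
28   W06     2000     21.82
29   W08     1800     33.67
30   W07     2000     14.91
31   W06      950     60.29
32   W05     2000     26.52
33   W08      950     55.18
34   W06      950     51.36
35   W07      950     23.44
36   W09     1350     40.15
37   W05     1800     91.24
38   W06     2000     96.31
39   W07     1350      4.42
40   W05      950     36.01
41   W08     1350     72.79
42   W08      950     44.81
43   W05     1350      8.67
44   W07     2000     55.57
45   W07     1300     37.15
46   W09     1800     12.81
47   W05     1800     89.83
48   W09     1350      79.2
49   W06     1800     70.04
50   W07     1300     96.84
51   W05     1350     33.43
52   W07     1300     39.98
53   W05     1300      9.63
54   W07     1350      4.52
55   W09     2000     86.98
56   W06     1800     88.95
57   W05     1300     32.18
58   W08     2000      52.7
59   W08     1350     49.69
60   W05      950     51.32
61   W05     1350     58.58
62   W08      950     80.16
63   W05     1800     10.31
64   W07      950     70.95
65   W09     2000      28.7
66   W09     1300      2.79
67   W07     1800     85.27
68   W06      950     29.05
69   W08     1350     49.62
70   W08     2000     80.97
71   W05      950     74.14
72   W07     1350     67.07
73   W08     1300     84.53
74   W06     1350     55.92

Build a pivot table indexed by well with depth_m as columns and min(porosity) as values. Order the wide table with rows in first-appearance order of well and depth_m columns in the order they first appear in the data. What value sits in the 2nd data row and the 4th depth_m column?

2.79

With rows in first-appearance order of well, row 2 is well=W09. depth_m columns in first-appearance order: 2000, 950, 1800, 1300, 1350; column 4 is 1300.
Long rows with well=W09, depth_m=1300: min(71.93, 58.08, 2.79) = 2.79.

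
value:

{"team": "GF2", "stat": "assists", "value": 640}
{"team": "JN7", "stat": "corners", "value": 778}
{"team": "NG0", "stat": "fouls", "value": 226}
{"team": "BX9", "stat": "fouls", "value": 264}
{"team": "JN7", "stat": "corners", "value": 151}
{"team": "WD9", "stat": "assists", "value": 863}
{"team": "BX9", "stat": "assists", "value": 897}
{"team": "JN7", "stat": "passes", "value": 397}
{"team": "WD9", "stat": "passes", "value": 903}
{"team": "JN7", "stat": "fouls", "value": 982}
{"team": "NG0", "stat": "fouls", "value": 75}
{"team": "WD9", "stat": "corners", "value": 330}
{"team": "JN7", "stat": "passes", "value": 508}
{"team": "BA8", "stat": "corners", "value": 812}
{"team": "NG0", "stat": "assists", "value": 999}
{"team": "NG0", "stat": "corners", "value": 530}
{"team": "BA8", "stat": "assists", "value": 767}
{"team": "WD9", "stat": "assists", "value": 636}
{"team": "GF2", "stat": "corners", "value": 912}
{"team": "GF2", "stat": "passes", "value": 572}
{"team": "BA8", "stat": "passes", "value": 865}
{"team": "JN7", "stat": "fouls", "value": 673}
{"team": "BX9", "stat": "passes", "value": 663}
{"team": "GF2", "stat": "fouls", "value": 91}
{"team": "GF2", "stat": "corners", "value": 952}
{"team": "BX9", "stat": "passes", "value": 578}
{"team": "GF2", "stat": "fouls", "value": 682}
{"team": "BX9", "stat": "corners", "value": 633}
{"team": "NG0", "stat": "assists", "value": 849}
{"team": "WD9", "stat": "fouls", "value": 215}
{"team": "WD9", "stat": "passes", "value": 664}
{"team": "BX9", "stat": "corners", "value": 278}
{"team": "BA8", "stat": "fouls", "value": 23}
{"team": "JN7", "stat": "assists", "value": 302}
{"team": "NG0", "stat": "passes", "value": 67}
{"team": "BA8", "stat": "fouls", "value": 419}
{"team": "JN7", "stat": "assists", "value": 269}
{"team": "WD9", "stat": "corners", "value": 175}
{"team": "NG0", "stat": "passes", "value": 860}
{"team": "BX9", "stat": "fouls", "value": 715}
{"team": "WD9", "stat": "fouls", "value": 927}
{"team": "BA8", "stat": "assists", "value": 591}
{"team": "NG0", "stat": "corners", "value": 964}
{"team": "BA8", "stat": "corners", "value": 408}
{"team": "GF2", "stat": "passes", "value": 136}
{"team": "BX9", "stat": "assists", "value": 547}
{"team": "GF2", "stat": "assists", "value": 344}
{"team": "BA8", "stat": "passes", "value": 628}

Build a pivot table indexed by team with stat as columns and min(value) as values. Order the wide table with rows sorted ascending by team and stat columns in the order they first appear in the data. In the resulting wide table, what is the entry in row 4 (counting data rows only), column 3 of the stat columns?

673

With rows sorted ascending by team, row 4 is team=JN7. stat columns in first-appearance order: assists, corners, fouls, passes; column 3 is fouls.
Long rows with team=JN7, stat=fouls: min(982, 673) = 673.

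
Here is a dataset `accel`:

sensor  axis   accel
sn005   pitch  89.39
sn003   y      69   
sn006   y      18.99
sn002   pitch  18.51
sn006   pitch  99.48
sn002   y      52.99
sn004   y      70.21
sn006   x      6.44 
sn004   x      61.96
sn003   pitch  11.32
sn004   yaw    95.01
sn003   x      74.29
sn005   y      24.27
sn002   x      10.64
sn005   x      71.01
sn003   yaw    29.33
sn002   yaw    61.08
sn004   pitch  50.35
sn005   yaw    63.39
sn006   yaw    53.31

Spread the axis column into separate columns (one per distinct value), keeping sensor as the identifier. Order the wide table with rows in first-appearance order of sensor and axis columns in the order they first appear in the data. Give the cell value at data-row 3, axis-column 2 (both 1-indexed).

With rows in first-appearance order of sensor, row 3 is sensor=sn006. axis columns in first-appearance order: pitch, y, x, yaw; column 2 is y.
Long rows with sensor=sn006, axis=y: accel = 18.99.

18.99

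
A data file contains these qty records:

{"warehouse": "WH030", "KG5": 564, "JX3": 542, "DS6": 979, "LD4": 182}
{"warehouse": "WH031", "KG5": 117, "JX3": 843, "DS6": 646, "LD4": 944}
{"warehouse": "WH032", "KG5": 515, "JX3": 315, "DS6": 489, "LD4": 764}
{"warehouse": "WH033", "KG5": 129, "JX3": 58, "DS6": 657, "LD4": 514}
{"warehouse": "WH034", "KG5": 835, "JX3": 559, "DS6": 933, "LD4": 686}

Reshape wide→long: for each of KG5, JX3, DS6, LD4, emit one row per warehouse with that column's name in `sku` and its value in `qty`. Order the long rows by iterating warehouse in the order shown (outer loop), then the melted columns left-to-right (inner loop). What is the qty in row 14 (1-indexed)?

58

20 rows total (5 × 4). Row 14: index ⌊(14-1)/4⌋ = 3 into warehouse → WH033; (14-1) mod 4 = 1 into the melted columns → JX3.
So row 14 is (WH033, JX3, 58); qty = 58.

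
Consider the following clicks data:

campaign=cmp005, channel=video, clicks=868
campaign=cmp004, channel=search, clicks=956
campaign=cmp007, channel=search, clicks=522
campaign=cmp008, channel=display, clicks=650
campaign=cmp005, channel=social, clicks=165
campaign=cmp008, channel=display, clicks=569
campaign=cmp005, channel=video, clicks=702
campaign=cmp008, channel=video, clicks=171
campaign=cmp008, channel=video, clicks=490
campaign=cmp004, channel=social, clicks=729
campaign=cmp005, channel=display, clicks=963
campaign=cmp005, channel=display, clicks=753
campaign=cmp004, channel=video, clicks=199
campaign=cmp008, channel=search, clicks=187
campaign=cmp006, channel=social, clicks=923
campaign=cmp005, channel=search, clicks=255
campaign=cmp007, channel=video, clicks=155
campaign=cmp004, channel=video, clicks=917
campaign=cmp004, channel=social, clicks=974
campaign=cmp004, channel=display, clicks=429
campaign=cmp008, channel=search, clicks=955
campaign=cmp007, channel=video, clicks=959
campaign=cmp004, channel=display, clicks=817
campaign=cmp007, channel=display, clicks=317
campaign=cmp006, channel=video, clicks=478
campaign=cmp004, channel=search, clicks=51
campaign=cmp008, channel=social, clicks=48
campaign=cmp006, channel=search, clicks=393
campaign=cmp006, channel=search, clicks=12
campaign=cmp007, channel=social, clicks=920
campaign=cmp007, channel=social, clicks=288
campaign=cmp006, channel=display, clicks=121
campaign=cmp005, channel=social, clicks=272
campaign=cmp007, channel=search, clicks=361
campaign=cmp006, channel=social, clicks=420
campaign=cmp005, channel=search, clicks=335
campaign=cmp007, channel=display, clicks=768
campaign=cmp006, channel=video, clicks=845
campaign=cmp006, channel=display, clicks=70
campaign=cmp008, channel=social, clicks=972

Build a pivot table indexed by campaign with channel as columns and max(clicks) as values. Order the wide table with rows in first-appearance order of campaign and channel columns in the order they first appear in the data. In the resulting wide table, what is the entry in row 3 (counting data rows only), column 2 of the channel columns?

With rows in first-appearance order of campaign, row 3 is campaign=cmp007. channel columns in first-appearance order: video, search, display, social; column 2 is search.
Long rows with campaign=cmp007, channel=search: max(522, 361) = 522.

522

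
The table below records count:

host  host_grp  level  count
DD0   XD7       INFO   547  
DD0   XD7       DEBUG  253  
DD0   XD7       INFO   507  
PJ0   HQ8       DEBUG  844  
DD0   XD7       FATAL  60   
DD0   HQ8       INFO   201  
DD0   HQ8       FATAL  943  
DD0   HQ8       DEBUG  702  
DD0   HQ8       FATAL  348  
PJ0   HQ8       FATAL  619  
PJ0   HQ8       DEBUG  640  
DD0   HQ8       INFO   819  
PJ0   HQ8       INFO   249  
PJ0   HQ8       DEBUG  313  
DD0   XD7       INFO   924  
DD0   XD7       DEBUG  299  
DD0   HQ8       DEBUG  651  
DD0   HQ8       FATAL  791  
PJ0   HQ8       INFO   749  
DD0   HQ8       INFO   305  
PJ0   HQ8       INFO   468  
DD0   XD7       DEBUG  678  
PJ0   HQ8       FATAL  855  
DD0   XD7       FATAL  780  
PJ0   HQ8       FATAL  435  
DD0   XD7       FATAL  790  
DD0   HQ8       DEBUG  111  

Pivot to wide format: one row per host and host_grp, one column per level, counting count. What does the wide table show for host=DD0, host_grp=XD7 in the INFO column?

3

Rows with host=DD0, host_grp=XD7 and level=INFO: count values are 547, 507, 924.
3 rows match — count = 3.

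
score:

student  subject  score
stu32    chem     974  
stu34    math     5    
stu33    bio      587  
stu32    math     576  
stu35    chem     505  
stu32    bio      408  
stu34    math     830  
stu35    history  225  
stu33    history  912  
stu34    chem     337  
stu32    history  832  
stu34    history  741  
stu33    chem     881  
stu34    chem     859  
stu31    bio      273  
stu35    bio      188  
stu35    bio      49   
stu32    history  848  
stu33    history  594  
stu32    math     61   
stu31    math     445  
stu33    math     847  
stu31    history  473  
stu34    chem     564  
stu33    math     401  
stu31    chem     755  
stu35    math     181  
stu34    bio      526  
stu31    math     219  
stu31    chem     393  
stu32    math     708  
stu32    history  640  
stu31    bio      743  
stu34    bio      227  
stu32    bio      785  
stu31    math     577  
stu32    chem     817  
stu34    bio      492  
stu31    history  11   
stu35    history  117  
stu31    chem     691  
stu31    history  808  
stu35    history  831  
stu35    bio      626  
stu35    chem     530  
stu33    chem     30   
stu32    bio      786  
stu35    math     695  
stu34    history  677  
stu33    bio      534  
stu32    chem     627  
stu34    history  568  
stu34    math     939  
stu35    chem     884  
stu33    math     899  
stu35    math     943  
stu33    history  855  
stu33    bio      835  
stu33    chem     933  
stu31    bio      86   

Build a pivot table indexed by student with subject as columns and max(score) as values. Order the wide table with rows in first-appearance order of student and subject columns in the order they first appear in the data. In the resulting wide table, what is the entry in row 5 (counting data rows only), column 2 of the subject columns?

With rows in first-appearance order of student, row 5 is student=stu31. subject columns in first-appearance order: chem, math, bio, history; column 2 is math.
Long rows with student=stu31, subject=math: max(445, 219, 577) = 577.

577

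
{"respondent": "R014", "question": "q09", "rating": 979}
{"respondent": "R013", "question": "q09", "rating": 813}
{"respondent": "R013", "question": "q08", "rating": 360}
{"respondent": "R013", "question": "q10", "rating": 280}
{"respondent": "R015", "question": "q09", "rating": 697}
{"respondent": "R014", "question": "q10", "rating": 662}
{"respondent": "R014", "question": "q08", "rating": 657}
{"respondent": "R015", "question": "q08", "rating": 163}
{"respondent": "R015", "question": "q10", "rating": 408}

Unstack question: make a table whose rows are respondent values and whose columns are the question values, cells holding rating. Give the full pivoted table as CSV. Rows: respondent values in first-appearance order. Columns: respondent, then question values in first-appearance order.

respondent,q09,q08,q10
R014,979,657,662
R013,813,360,280
R015,697,163,408

Columns: respondent plus the 3 distinct question values (q09, q08, q10).
For example, row R014 column q09 takes rating=979 from the long row (R014, q09).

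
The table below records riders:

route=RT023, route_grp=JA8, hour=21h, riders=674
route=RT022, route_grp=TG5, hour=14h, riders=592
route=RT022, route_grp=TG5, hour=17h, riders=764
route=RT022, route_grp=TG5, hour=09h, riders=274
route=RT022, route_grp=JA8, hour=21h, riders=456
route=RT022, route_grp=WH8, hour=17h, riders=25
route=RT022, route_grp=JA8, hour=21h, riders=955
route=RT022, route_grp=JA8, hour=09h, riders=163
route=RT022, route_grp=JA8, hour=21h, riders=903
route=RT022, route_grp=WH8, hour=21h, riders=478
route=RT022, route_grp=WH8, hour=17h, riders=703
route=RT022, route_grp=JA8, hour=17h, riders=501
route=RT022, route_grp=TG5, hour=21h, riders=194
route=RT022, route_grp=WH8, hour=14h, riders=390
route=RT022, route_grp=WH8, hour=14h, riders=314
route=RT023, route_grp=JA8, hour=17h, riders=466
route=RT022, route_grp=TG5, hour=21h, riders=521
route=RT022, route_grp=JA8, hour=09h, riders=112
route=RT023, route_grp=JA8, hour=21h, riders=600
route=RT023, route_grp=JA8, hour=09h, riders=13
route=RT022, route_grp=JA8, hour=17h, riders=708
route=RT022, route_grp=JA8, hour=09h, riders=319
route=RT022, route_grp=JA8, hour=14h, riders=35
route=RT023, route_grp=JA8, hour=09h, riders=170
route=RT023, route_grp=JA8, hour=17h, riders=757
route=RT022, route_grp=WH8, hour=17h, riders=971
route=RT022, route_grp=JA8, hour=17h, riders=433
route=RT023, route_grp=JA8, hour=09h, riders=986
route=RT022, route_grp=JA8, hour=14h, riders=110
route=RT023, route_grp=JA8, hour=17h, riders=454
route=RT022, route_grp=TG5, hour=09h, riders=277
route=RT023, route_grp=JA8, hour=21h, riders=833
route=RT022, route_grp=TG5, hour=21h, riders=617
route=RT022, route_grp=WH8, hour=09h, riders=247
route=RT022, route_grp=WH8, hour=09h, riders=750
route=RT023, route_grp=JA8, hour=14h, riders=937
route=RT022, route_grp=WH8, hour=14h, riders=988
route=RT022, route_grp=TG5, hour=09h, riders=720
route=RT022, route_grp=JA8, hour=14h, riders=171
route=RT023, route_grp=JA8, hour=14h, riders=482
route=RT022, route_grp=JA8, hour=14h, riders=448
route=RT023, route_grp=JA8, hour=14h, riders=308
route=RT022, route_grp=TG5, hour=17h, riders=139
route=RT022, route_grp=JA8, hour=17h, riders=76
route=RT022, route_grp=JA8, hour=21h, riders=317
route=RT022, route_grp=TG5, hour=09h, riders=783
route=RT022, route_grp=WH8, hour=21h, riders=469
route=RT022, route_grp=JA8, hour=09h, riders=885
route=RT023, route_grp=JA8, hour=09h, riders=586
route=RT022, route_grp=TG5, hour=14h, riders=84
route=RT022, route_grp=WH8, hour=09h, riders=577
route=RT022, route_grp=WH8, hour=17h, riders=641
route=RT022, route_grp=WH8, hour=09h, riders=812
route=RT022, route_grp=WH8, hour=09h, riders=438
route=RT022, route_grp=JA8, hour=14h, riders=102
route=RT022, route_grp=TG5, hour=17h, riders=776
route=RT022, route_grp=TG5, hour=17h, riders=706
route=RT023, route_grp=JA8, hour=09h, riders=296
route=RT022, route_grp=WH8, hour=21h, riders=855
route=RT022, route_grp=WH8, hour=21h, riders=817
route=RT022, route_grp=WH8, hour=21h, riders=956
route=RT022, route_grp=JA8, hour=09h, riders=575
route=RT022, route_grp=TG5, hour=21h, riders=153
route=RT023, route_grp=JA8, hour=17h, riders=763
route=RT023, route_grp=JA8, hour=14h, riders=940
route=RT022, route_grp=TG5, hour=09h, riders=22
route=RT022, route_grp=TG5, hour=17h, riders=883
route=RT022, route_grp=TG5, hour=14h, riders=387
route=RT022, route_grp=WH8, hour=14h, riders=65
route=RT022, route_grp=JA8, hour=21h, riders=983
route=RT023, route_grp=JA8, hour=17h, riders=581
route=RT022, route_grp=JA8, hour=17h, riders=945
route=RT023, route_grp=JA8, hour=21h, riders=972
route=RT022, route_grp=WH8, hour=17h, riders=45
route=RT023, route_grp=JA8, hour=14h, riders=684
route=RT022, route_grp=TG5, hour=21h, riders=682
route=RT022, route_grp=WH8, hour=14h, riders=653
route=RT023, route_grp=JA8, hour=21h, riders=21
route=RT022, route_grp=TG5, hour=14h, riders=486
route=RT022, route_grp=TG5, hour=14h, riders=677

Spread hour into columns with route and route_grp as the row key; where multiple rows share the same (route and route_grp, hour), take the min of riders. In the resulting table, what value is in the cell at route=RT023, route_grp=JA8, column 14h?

308

Rows with route=RT023, route_grp=JA8 and hour=14h: riders values are 937, 482, 308, 940, 684.
min(937, 482, 308, 940, 684) = 308.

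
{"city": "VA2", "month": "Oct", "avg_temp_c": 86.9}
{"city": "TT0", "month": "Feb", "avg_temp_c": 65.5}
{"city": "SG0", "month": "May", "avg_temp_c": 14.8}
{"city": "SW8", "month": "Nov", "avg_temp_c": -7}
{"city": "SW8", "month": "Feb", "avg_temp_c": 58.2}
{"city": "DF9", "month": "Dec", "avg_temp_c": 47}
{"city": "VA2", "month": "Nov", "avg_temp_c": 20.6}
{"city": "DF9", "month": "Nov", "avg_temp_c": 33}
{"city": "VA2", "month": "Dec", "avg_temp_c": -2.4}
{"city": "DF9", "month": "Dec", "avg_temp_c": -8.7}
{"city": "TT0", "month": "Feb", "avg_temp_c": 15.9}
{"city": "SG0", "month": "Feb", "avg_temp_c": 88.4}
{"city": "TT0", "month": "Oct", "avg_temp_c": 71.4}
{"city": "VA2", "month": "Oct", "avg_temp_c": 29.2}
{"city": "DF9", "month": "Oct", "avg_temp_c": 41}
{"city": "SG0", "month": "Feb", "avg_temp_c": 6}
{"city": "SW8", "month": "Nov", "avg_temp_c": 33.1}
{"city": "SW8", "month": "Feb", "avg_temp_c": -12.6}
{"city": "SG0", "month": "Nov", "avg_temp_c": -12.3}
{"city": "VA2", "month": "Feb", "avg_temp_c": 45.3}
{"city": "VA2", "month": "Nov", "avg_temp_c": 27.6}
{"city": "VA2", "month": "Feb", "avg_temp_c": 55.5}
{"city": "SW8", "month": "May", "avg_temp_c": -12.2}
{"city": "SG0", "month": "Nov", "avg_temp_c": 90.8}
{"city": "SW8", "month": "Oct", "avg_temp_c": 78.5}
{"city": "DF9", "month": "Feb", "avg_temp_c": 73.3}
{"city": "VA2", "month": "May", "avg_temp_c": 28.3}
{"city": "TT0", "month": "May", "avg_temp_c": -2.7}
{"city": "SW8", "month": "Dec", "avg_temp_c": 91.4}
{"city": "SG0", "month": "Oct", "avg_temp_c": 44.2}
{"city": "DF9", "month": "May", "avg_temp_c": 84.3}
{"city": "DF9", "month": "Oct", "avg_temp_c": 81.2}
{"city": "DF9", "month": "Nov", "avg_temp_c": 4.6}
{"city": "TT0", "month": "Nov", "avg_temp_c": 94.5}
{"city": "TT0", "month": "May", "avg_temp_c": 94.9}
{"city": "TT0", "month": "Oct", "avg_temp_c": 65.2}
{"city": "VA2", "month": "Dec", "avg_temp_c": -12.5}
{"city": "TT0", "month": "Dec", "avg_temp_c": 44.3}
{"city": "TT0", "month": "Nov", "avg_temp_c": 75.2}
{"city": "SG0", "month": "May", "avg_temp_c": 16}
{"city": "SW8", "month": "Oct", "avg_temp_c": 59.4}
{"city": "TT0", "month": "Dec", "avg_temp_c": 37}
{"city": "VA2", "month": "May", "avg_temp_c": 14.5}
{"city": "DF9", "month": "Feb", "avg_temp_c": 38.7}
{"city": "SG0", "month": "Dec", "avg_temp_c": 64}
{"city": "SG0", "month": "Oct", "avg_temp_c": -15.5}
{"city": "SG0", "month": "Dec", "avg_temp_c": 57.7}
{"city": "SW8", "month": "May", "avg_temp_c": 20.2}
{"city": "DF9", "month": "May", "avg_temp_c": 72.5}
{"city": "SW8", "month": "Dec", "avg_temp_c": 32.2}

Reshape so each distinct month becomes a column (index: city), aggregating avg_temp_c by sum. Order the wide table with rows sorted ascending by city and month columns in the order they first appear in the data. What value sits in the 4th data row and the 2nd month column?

81.4

With rows sorted ascending by city, row 4 is city=TT0. month columns in first-appearance order: Oct, Feb, May, Nov, Dec; column 2 is Feb.
Long rows with city=TT0, month=Feb: 65.5 + 15.9 = 81.4.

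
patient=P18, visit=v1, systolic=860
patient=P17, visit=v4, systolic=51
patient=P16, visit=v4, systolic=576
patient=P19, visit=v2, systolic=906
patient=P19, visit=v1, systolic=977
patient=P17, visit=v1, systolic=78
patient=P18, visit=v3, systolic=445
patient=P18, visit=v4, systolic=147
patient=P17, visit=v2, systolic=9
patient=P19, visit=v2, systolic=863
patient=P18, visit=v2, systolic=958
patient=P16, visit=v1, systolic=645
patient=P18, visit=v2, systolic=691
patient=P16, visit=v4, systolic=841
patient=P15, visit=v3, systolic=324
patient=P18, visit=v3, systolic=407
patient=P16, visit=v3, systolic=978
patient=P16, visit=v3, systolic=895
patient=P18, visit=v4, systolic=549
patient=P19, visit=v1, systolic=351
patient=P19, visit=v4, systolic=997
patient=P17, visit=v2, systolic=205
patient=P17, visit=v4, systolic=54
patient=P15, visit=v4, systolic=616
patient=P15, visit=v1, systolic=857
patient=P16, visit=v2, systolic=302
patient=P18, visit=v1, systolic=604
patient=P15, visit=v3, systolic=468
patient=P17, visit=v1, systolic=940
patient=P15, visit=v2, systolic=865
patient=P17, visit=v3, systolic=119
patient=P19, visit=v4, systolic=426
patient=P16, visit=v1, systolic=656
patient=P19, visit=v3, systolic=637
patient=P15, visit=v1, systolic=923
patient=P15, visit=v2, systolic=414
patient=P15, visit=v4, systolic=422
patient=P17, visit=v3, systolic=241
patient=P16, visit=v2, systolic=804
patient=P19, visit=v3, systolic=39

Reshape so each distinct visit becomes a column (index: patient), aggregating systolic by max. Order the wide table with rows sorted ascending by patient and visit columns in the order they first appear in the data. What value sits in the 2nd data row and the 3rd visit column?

With rows sorted ascending by patient, row 2 is patient=P16. visit columns in first-appearance order: v1, v4, v2, v3; column 3 is v2.
Long rows with patient=P16, visit=v2: max(302, 804) = 804.

804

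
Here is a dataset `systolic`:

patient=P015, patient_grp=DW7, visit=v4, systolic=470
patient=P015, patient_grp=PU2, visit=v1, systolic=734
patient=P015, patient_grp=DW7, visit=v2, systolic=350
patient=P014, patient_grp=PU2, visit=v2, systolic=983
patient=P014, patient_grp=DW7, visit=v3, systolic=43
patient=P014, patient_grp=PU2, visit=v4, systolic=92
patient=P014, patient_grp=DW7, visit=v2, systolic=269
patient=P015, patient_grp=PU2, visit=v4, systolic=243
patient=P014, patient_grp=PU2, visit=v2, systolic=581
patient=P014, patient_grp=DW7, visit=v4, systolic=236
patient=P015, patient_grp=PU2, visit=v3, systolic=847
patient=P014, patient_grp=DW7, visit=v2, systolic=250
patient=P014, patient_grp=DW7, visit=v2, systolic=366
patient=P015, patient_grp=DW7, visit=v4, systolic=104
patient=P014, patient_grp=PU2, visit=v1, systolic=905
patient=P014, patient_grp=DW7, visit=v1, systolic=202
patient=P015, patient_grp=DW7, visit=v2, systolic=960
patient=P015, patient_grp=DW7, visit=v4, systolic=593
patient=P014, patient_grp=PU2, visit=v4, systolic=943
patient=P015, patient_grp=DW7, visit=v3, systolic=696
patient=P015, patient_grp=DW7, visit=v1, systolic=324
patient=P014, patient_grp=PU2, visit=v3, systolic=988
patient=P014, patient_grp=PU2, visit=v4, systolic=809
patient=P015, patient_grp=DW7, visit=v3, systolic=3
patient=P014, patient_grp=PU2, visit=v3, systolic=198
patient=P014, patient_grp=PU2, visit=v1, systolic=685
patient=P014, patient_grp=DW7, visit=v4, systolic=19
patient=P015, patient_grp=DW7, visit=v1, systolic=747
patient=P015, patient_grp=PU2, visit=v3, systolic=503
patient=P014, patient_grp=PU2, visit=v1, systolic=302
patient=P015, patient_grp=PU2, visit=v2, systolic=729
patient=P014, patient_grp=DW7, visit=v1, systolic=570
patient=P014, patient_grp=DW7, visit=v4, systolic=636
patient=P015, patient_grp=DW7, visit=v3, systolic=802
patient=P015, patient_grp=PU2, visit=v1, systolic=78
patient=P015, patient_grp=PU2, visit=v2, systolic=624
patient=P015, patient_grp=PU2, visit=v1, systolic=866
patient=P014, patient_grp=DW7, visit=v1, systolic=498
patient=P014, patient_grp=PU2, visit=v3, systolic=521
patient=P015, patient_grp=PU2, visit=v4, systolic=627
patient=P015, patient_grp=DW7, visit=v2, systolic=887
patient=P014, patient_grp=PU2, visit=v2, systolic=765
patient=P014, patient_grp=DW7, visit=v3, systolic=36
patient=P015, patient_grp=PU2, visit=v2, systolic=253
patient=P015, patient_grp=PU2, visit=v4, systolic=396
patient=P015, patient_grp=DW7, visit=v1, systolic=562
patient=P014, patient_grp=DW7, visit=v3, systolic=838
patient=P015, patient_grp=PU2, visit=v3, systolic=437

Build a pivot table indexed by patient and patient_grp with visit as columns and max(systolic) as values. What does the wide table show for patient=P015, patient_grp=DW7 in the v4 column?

Rows with patient=P015, patient_grp=DW7 and visit=v4: systolic values are 470, 104, 593.
max(470, 104, 593) = 593.

593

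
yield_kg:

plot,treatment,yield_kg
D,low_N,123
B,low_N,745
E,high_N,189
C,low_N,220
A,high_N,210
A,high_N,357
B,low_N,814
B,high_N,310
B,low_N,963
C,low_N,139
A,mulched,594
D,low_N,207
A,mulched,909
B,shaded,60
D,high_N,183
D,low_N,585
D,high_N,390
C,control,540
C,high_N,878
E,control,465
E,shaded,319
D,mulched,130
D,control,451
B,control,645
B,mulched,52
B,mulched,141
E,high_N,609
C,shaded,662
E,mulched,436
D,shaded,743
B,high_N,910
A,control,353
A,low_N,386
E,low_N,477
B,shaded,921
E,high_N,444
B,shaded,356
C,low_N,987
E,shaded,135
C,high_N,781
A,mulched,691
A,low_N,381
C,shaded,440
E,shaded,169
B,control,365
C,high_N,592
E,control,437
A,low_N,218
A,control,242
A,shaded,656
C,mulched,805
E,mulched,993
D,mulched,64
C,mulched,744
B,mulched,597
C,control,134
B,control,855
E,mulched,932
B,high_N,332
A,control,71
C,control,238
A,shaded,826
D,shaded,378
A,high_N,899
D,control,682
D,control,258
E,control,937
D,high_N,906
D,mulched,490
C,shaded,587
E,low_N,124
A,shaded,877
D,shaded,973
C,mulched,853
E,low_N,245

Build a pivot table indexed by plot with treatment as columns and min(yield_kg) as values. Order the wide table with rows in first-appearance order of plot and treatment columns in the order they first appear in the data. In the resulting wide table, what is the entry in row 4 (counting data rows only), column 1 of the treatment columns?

139

With rows in first-appearance order of plot, row 4 is plot=C. treatment columns in first-appearance order: low_N, high_N, mulched, shaded, control; column 1 is low_N.
Long rows with plot=C, treatment=low_N: min(220, 139, 987) = 139.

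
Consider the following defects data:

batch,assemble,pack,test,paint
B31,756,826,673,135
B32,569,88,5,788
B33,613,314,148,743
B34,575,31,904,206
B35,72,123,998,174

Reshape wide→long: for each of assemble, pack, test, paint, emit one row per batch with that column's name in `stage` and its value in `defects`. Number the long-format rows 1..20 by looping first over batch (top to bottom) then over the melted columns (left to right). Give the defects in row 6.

88

20 rows total (5 × 4). Row 6: index ⌊(6-1)/4⌋ = 1 into batch → B32; (6-1) mod 4 = 1 into the melted columns → pack.
So row 6 is (B32, pack, 88); defects = 88.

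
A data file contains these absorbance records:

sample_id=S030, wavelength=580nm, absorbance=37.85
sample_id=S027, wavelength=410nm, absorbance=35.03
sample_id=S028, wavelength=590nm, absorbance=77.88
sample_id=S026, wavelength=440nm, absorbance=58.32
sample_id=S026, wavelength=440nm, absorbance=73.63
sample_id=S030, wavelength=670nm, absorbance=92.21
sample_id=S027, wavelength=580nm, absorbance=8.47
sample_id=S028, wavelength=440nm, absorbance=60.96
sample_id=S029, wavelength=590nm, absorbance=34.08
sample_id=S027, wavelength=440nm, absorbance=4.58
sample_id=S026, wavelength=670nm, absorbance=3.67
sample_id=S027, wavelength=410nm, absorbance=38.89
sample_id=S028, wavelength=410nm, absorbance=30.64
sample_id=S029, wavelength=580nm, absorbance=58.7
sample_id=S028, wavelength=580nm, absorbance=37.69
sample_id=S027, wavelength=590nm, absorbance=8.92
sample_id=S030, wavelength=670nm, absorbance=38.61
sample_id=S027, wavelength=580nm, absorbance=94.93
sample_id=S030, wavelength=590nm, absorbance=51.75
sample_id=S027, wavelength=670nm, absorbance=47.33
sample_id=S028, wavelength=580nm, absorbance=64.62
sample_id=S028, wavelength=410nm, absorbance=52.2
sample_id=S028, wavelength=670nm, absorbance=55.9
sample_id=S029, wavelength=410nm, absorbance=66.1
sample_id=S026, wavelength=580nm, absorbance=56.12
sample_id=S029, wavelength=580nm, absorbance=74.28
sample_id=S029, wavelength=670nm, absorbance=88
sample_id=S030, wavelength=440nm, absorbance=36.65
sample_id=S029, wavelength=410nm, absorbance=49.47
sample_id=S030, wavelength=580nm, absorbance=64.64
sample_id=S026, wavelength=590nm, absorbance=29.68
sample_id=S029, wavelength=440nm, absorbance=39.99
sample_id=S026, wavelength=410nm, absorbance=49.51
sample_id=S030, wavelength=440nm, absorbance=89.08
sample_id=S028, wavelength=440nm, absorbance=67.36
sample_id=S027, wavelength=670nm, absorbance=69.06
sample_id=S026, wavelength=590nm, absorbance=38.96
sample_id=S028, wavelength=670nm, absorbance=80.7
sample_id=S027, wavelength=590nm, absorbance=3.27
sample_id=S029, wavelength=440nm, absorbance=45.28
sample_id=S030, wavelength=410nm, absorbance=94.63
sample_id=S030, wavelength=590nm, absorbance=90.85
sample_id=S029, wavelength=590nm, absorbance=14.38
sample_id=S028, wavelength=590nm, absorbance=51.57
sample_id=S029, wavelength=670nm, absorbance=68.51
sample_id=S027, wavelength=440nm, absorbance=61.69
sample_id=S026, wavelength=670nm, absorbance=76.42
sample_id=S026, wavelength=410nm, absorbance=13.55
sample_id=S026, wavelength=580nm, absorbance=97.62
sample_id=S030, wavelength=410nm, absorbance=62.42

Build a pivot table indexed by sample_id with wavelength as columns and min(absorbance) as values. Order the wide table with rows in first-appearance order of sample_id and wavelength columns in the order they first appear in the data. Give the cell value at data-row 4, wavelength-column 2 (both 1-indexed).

13.55

With rows in first-appearance order of sample_id, row 4 is sample_id=S026. wavelength columns in first-appearance order: 580nm, 410nm, 590nm, 440nm, 670nm; column 2 is 410nm.
Long rows with sample_id=S026, wavelength=410nm: min(49.51, 13.55) = 13.55.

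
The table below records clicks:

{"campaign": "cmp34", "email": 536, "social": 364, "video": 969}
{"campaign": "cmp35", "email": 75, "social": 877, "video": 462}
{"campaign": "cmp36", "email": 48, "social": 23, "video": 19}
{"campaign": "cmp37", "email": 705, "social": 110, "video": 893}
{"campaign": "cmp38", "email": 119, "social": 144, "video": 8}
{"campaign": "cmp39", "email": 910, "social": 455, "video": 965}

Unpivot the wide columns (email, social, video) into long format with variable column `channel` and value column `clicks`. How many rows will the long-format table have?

6 campaign values × 3 melted columns = 18 rows.

18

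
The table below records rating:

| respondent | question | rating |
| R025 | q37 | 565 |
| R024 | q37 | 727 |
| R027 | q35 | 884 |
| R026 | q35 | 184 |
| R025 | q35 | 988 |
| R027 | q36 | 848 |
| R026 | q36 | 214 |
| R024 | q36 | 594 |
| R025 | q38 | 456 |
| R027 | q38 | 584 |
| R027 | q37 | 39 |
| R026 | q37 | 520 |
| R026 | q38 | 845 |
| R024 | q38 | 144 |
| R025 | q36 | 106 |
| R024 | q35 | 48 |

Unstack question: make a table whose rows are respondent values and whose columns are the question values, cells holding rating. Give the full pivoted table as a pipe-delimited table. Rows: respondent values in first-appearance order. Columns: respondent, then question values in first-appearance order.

| respondent | q37 | q35 | q36 | q38 |
| R025 | 565 | 988 | 106 | 456 |
| R024 | 727 | 48 | 594 | 144 |
| R027 | 39 | 884 | 848 | 584 |
| R026 | 520 | 184 | 214 | 845 |

Columns: respondent plus the 4 distinct question values (q37, q35, q36, q38).
For example, row R025 column q37 takes rating=565 from the long row (R025, q37).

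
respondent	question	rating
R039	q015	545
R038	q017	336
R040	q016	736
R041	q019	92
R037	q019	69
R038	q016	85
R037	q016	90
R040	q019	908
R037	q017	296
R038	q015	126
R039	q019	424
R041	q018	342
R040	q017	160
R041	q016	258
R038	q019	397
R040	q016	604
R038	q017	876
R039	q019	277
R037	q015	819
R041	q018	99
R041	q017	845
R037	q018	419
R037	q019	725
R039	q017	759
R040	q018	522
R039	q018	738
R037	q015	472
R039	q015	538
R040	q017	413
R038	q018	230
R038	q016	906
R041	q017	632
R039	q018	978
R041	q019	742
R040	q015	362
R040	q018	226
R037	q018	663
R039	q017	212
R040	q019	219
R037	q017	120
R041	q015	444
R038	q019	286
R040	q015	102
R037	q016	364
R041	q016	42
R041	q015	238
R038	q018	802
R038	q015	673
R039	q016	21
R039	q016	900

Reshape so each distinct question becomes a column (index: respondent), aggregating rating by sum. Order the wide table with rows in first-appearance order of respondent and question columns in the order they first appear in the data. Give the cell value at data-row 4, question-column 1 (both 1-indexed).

With rows in first-appearance order of respondent, row 4 is respondent=R041. question columns in first-appearance order: q015, q017, q016, q019, q018; column 1 is q015.
Long rows with respondent=R041, question=q015: 444 + 238 = 682.

682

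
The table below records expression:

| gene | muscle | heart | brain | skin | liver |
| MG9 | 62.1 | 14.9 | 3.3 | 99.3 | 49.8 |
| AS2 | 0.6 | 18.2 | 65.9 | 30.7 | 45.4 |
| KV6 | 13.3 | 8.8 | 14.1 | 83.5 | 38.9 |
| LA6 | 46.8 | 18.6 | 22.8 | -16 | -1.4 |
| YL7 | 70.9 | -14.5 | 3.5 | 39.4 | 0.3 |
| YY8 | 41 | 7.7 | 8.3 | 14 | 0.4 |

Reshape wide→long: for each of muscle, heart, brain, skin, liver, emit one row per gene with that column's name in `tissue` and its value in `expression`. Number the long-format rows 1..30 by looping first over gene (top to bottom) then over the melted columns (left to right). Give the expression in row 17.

18.6

30 rows total (6 × 5). Row 17: index ⌊(17-1)/5⌋ = 3 into gene → LA6; (17-1) mod 5 = 1 into the melted columns → heart.
So row 17 is (LA6, heart, 18.6); expression = 18.6.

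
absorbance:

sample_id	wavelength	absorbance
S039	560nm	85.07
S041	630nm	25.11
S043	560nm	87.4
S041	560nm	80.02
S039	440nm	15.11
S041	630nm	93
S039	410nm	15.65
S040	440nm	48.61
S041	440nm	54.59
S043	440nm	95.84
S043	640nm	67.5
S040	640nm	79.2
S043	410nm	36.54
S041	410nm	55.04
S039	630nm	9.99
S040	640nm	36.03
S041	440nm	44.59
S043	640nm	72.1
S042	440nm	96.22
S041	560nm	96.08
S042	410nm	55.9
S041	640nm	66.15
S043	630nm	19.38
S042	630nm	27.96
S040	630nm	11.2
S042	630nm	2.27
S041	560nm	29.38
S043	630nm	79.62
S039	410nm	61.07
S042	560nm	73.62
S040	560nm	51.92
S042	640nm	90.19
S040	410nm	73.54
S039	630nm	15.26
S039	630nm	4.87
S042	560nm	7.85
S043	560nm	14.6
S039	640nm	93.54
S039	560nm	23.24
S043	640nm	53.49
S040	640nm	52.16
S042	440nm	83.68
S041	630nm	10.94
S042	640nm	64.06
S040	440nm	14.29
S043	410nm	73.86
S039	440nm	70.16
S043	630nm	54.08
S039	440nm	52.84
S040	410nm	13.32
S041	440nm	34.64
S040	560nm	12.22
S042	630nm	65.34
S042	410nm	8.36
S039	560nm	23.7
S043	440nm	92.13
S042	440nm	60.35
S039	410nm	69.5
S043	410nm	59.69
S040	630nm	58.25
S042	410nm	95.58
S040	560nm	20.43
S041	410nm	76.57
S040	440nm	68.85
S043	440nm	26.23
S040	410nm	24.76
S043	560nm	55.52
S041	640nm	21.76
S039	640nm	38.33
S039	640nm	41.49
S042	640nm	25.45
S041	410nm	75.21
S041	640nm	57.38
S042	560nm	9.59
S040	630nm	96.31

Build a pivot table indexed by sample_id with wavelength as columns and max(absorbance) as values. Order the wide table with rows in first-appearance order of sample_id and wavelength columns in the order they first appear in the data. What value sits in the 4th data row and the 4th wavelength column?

With rows in first-appearance order of sample_id, row 4 is sample_id=S040. wavelength columns in first-appearance order: 560nm, 630nm, 440nm, 410nm, 640nm; column 4 is 410nm.
Long rows with sample_id=S040, wavelength=410nm: max(73.54, 13.32, 24.76) = 73.54.

73.54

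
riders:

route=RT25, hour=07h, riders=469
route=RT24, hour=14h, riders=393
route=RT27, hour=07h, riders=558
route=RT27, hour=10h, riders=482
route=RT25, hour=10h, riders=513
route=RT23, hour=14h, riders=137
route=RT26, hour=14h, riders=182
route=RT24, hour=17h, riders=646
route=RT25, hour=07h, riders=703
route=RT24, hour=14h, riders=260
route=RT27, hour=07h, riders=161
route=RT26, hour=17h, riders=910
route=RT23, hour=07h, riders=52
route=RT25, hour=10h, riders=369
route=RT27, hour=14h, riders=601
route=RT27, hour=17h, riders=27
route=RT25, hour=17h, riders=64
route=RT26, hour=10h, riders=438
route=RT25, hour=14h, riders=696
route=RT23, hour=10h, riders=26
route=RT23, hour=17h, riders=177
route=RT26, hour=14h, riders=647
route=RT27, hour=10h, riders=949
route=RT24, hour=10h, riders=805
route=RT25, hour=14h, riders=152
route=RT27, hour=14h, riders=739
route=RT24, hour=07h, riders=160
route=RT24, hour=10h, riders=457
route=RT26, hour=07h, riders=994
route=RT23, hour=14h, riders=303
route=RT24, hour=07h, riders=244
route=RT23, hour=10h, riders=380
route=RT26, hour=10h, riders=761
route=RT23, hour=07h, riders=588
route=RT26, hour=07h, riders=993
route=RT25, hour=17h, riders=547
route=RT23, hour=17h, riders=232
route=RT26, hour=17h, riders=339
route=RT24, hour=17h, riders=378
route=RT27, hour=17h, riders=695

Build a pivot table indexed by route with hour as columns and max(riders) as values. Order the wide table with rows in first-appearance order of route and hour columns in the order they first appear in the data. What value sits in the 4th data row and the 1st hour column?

588

With rows in first-appearance order of route, row 4 is route=RT23. hour columns in first-appearance order: 07h, 14h, 10h, 17h; column 1 is 07h.
Long rows with route=RT23, hour=07h: max(52, 588) = 588.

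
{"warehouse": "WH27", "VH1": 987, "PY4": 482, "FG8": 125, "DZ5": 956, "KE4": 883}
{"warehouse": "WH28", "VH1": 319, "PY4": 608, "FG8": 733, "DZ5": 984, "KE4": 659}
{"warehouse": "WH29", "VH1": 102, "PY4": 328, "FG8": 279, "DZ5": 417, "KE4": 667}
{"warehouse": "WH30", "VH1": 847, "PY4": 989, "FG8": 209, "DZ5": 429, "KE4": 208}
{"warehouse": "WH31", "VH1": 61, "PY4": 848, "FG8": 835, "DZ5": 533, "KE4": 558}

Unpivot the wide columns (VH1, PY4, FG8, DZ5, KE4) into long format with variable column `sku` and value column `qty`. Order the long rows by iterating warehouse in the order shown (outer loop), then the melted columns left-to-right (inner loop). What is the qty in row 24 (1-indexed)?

533

25 rows total (5 × 5). Row 24: index ⌊(24-1)/5⌋ = 4 into warehouse → WH31; (24-1) mod 5 = 3 into the melted columns → DZ5.
So row 24 is (WH31, DZ5, 533); qty = 533.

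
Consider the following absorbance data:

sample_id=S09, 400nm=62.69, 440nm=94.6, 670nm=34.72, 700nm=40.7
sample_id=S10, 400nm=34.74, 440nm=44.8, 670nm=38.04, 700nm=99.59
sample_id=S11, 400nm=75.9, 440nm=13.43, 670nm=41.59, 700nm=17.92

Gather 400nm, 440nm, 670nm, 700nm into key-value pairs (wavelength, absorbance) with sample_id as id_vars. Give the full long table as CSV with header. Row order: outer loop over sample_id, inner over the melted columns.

Each (sample_id, column) pair becomes one row: 3 × 4 = 12 rows.
For example, (S09, 400nm) → absorbance=62.69.

sample_id,wavelength,absorbance
S09,400nm,62.69
S09,440nm,94.6
S09,670nm,34.72
S09,700nm,40.7
S10,400nm,34.74
S10,440nm,44.8
S10,670nm,38.04
S10,700nm,99.59
S11,400nm,75.9
S11,440nm,13.43
S11,670nm,41.59
S11,700nm,17.92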